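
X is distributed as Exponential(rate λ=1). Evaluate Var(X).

For X ~ Exponential(rate λ=1):
Var(X) = 1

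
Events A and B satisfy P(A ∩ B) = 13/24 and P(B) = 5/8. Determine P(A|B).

P(A|B) = P(A ∩ B) / P(B)
= (13/24) / (5/8)
= 13/15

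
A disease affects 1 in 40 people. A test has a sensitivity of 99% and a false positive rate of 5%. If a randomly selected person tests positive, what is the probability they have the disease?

Let D = the rare event, + = positive/flagged.
P(D) = 1/40
P(+|D) = 99/100
P(+|D') = 5/100 = 1/20
P(+) = P(+|D)P(D) + P(+|D')P(D')
     = \frac{99}{100} × \frac{1}{40} + \frac{1}{20} × \frac{39}{40}
     = \frac{147}{2000}
P(D|+) = P(+|D)P(D)/P(+) = \frac{33}{98}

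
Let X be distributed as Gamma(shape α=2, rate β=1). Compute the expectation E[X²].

Using the identity E[X²] = Var(X) + (E[X])²:
E[X] = 2
Var(X) = 2
E[X²] = 2 + (2)²
= 6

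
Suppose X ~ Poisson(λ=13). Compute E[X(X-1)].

E[X(X-1)] = E[X² - X] = E[X²] - E[X]
E[X] = 13
E[X²] = Var(X) + (E[X])² = 13 + (13)² = 182
E[X(X-1)] = 182 - 13 = 169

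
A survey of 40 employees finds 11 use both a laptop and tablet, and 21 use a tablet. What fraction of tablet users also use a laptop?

P(A ∩ B) = 11/40
P(B) = 21/40
P(A|B) = P(A ∩ B) / P(B) = (11/40) / (21/40) = 11/21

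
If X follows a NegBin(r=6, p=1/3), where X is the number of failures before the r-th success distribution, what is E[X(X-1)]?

E[X(X-1)] = E[X² - X] = E[X²] - E[X]
E[X] = 12
E[X²] = Var(X) + (E[X])² = 36 + (12)² = 180
E[X(X-1)] = 180 - 12 = 168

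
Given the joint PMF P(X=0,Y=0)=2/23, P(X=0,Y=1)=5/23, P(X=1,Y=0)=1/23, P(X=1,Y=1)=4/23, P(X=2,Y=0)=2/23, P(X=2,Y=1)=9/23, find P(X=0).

P(X=0) = P(X=0,Y=0) + P(X=0,Y=1)
= 2/23 + 5/23
= 7/23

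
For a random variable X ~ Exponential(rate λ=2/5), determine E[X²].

Using the identity E[X²] = Var(X) + (E[X])²:
E[X] = \frac{5}{2}
Var(X) = \frac{25}{4}
E[X²] = \frac{25}{4} + (\frac{5}{2})²
= \frac{25}{2}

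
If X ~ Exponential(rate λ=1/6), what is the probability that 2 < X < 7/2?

P(2 < X < 7/2) = ∫_{2}^{7/2} f(x) dx
where f(x) = \frac{e^{- \frac{x}{6}}}{6}
= - \frac{1}{e^{\frac{7}{12}}} + e^{- \frac{1}{3}}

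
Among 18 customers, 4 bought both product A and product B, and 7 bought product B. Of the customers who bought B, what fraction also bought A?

P(A ∩ B) = 4/18 = 2/9
P(B) = 7/18
P(A|B) = P(A ∩ B) / P(B) = (2/9) / (7/18) = 4/7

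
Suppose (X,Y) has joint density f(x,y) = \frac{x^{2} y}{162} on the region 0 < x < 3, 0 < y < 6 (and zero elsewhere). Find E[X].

f_X(x) = ∫_0^6 \frac{x^{2} y}{162} dy = \frac{x^{2}}{9}
E[X] = ∫_0^3 x × (\frac{x^{2}}{9}) dx = \frac{9}{4}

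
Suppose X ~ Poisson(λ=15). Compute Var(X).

For X ~ Poisson(λ=15):
Var(X) = 15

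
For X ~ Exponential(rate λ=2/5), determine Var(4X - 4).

For X ~ Exponential(rate λ=2/5):
Var(X) = \frac{25}{4}
Var(4X - 4) = (4)² × Var(X) = 16 × \frac{25}{4} = 100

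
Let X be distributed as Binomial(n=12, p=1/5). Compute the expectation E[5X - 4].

For X ~ Binomial(n=12, p=1/5):
E[X] = \frac{12}{5}
E[5X - 4] = 5 × E[X] - 4 = 8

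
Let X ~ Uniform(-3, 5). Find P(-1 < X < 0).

P(-1 < X < 0) = ∫_{-1}^{0} f(x) dx
where f(x) = \frac{1}{8}
= \frac{1}{8}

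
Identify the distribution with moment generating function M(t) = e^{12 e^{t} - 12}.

The MGF M(t) = e^{12 e^{t} - 12} is the standard form for the Poisson distribution.
Comparing with the known MGF formula identifies: Poisson(λ=12)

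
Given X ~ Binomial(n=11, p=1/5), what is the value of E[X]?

For X ~ Binomial(n=11, p=1/5), the expected value is:
E[X] = \frac{11}{5}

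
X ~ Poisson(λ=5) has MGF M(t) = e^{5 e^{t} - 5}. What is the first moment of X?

To find E[X], compute M^(1)(0):
M^(1)(t) = 5 e^{t} e^{5 e^{t} - 5}
M^(1)(0) = 5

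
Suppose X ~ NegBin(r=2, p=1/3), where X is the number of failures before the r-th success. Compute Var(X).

For X ~ NegBin(r=2, p=1/3), where X is the number of failures before the r-th success:
Var(X) = 12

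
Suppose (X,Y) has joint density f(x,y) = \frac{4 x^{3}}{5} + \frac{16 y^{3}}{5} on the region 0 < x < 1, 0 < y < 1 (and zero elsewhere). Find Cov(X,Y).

E[XY] = ∫∫ xy × f(x,y) dx dy = \frac{2}{5}
E[X] = \frac{14}{25}
E[Y] = \frac{37}{50}
Cov(X,Y) = E[XY] - E[X]E[Y] = - \frac{9}{625}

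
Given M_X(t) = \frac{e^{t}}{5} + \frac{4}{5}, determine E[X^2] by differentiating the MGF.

To find E[X^2], compute M^(2)(0):
M^(1)(t) = \frac{e^{t}}{5}
M^(2)(t) = \frac{e^{t}}{5}
M^(2)(0) = \frac{1}{5}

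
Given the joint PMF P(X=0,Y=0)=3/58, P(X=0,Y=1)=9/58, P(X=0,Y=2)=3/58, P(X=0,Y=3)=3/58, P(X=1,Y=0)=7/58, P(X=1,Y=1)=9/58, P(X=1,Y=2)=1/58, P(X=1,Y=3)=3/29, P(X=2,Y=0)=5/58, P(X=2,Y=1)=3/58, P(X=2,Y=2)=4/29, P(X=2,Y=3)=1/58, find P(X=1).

P(X=1) = P(X=1,Y=0) + P(X=1,Y=1) + P(X=1,Y=2) + P(X=1,Y=3)
= 7/58 + 9/58 + 1/58 + 3/29
= 23/58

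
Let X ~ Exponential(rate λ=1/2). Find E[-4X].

For X ~ Exponential(rate λ=1/2):
E[X] = 2
E[-4X] = -4 × E[X] + 0 = -8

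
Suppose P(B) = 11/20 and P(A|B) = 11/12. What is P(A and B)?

By definition, P(A|B) = P(A ∩ B) / P(B)
So P(A ∩ B) = P(A|B) × P(B)
= 11/12 × 11/20
= 121/240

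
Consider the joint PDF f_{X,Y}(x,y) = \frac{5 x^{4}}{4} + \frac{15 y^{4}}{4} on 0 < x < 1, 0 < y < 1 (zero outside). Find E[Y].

E[Y] = ∫_0^1 ∫_0^1 y × f(x,y) dx dy
= \frac{3}{4}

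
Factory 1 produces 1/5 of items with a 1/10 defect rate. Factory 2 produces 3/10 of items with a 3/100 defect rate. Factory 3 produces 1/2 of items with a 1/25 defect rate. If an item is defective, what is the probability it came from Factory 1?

Using Bayes' theorem:
P(F1) = 1/5, P(D|F1) = 1/10
P(F2) = 3/10, P(D|F2) = 3/100
P(F3) = 1/2, P(D|F3) = 1/25
P(D) = P(D|F1)P(F1) + P(D|F2)P(F2) + P(D|F3)P(F3)
     = \frac{49}{1000}
P(F1|D) = P(D|F1)P(F1) / P(D)
= \frac{20}{49}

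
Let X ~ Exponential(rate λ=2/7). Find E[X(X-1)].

E[X(X-1)] = E[X² - X] = E[X²] - E[X]
E[X] = \frac{7}{2}
E[X²] = Var(X) + (E[X])² = \frac{49}{4} + (\frac{7}{2})² = \frac{49}{2}
E[X(X-1)] = \frac{49}{2} - \frac{7}{2} = 21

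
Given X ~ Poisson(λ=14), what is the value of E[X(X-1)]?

E[X(X-1)] = E[X² - X] = E[X²] - E[X]
E[X] = 14
E[X²] = Var(X) + (E[X])² = 14 + (14)² = 210
E[X(X-1)] = 210 - 14 = 196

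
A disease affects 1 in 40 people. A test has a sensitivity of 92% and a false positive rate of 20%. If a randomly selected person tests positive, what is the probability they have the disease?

Let D = the rare event, + = positive/flagged.
P(D) = 1/40
P(+|D) = 92/100 = 23/25
P(+|D') = 20/100 = 1/5
P(+) = P(+|D)P(D) + P(+|D')P(D')
     = \frac{23}{25} × \frac{1}{40} + \frac{1}{5} × \frac{39}{40}
     = \frac{109}{500}
P(D|+) = P(+|D)P(D)/P(+) = \frac{23}{218}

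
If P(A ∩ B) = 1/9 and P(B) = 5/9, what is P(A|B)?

P(A|B) = P(A ∩ B) / P(B)
= (1/9) / (5/9)
= 1/5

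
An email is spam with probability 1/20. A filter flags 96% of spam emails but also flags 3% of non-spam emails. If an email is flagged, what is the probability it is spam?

Let D = the rare event, + = positive/flagged.
P(D) = 1/20
P(+|D) = 96/100 = 24/25
P(+|D') = 3/100
P(+) = P(+|D)P(D) + P(+|D')P(D')
     = \frac{24}{25} × \frac{1}{20} + \frac{3}{100} × \frac{19}{20}
     = \frac{153}{2000}
P(D|+) = P(+|D)P(D)/P(+) = \frac{32}{51}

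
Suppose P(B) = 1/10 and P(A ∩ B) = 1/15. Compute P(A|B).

P(A|B) = P(A ∩ B) / P(B)
= (1/15) / (1/10)
= 2/3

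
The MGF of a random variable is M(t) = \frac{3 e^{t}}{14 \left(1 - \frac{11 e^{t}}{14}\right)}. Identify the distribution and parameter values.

The MGF M(t) = \frac{3 e^{t}}{14 \left(1 - \frac{11 e^{t}}{14}\right)} is the standard form for the Geometric distribution.
Comparing with the known MGF formula identifies: Geometric(p=3/14), X = trial number of first success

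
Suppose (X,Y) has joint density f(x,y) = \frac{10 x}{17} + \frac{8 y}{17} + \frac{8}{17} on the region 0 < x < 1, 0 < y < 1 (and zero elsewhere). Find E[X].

E[X] = ∫_0^1 ∫_0^1 x × f(x,y) dy dx
= ∫_0^1 ∫_0^1 x × (\frac{10 x}{17} + \frac{8 y}{17} + \frac{8}{17}) dy dx
= \frac{28}{51}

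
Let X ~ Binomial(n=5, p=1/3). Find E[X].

For X ~ Binomial(n=5, p=1/3), the expected value is:
E[X] = \frac{5}{3}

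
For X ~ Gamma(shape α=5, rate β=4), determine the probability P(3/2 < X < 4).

P(3/2 < X < 4) = ∫_{3/2}^{4} f(x) dx
where f(x) = \frac{128 x^{4} e^{- 4 x}}{3}
= \frac{5 \left(-2135 + 69 e^{10}\right)}{3 e^{16}}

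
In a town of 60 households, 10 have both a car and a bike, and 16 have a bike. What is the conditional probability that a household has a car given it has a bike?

P(A ∩ B) = 10/60 = 1/6
P(B) = 16/60 = 4/15
P(A|B) = P(A ∩ B) / P(B) = (1/6) / (4/15) = 5/8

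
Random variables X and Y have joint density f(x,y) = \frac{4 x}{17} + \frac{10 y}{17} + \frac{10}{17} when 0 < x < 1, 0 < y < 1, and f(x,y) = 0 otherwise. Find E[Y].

E[Y] = ∫_0^1 ∫_0^1 y × f(x,y) dx dy
= \frac{28}{51}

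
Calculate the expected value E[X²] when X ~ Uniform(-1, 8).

Using the identity E[X²] = Var(X) + (E[X])²:
E[X] = \frac{7}{2}
Var(X) = \frac{27}{4}
E[X²] = \frac{27}{4} + (\frac{7}{2})²
= 19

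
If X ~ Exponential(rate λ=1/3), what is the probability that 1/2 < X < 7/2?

P(1/2 < X < 7/2) = ∫_{1/2}^{7/2} f(x) dx
where f(x) = \frac{e^{- \frac{x}{3}}}{3}
= - \frac{1 - e}{e^{\frac{7}{6}}}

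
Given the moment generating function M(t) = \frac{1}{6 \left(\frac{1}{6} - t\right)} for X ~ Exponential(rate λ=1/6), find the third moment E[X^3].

To find E[X^3], compute M^(3)(0):
M^(1)(t) = \frac{1}{6 \left(\frac{1}{6} - t\right)^{2}}
M^(2)(t) = \frac{1}{3 \left(\frac{1}{6} - t\right)^{3}}
M^(3)(t) = \frac{1}{\left(\frac{1}{6} - t\right)^{4}}
M^(3)(0) = 1296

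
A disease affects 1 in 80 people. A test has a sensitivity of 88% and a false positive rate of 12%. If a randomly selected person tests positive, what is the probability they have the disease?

Let D = the rare event, + = positive/flagged.
P(D) = 1/80
P(+|D) = 88/100 = 22/25
P(+|D') = 12/100 = 3/25
P(+) = P(+|D)P(D) + P(+|D')P(D')
     = \frac{22}{25} × \frac{1}{80} + \frac{3}{25} × \frac{79}{80}
     = \frac{259}{2000}
P(D|+) = P(+|D)P(D)/P(+) = \frac{22}{259}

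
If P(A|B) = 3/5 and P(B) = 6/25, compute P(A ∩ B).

By definition, P(A|B) = P(A ∩ B) / P(B)
So P(A ∩ B) = P(A|B) × P(B)
= 3/5 × 6/25
= 18/125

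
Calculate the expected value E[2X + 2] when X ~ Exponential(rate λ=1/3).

For X ~ Exponential(rate λ=1/3):
E[X] = 3
E[2X + 2] = 2 × E[X] + 2 = 8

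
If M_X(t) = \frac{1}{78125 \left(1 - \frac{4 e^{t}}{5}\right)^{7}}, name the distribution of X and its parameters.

The MGF M(t) = \frac{1}{78125 \left(1 - \frac{4 e^{t}}{5}\right)^{7}} is the standard form for the NegativeBinomial distribution.
Comparing with the known MGF formula identifies: NegBin(r=7, p=1/5), X = failures before r-th success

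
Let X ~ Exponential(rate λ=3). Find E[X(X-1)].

E[X(X-1)] = E[X² - X] = E[X²] - E[X]
E[X] = \frac{1}{3}
E[X²] = Var(X) + (E[X])² = \frac{1}{9} + (\frac{1}{3})² = \frac{2}{9}
E[X(X-1)] = \frac{2}{9} - \frac{1}{3} = - \frac{1}{9}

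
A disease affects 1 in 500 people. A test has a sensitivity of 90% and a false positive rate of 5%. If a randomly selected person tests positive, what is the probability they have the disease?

Let D = the rare event, + = positive/flagged.
P(D) = 1/500
P(+|D) = 90/100 = 9/10
P(+|D') = 5/100 = 1/20
P(+) = P(+|D)P(D) + P(+|D')P(D')
     = \frac{9}{10} × \frac{1}{500} + \frac{1}{20} × \frac{499}{500}
     = \frac{517}{10000}
P(D|+) = P(+|D)P(D)/P(+) = \frac{18}{517}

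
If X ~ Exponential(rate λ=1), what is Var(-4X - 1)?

For X ~ Exponential(rate λ=1):
Var(X) = 1
Var(-4X - 1) = (-4)² × Var(X) = 16 × 1 = 16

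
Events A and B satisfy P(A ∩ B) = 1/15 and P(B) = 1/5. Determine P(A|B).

P(A|B) = P(A ∩ B) / P(B)
= (1/15) / (1/5)
= 1/3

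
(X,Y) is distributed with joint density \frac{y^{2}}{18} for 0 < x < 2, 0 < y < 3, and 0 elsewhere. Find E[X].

f_X(x) = ∫_0^3 \frac{y^{2}}{18} dy = \frac{1}{2}
E[X] = ∫_0^2 x × (\frac{1}{2}) dx = 1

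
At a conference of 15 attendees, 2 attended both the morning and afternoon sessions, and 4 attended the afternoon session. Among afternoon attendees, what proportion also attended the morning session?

P(A ∩ B) = 2/15
P(B) = 4/15
P(A|B) = P(A ∩ B) / P(B) = (2/15) / (4/15) = 1/2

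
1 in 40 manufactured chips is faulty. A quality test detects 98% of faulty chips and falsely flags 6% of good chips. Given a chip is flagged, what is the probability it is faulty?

Let D = the rare event, + = positive/flagged.
P(D) = 1/40
P(+|D) = 98/100 = 49/50
P(+|D') = 6/100 = 3/50
P(+) = P(+|D)P(D) + P(+|D')P(D')
     = \frac{49}{50} × \frac{1}{40} + \frac{3}{50} × \frac{39}{40}
     = \frac{83}{1000}
P(D|+) = P(+|D)P(D)/P(+) = \frac{49}{166}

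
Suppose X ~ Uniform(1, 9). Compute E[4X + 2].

For X ~ Uniform(1, 9):
E[X] = 5
E[4X + 2] = 4 × E[X] + 2 = 22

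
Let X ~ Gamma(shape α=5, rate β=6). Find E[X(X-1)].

E[X(X-1)] = E[X² - X] = E[X²] - E[X]
E[X] = \frac{5}{6}
E[X²] = Var(X) + (E[X])² = \frac{5}{36} + (\frac{5}{6})² = \frac{5}{6}
E[X(X-1)] = \frac{5}{6} - \frac{5}{6} = 0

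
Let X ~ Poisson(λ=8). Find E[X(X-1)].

E[X(X-1)] = E[X² - X] = E[X²] - E[X]
E[X] = 8
E[X²] = Var(X) + (E[X])² = 8 + (8)² = 72
E[X(X-1)] = 72 - 8 = 64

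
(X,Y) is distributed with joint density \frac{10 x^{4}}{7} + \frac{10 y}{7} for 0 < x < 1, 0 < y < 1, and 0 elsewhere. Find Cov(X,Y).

E[XY] = ∫∫ xy × f(x,y) dx dy = \frac{5}{14}
E[X] = \frac{25}{42}
E[Y] = \frac{13}{21}
Cov(X,Y) = E[XY] - E[X]E[Y] = - \frac{5}{441}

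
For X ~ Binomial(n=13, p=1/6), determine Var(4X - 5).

For X ~ Binomial(n=13, p=1/6):
Var(X) = \frac{65}{36}
Var(4X - 5) = (4)² × Var(X) = 16 × \frac{65}{36} = \frac{260}{9}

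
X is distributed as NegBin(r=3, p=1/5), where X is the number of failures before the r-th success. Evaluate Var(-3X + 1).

For X ~ NegBin(r=3, p=1/5), where X is the number of failures before the r-th success:
Var(X) = 60
Var(-3X + 1) = (-3)² × Var(X) = 9 × 60 = 540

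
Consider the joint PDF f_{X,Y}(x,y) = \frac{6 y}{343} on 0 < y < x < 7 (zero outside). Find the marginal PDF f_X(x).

f_X(x) = ∫_0^x \frac{6 y}{343} dy = \frac{3 x^{2}}{343}
for 0 < x < 7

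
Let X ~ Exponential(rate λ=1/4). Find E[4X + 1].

For X ~ Exponential(rate λ=1/4):
E[X] = 4
E[4X + 1] = 4 × E[X] + 1 = 17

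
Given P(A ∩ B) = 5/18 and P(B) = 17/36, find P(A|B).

P(A|B) = P(A ∩ B) / P(B)
= (5/18) / (17/36)
= 10/17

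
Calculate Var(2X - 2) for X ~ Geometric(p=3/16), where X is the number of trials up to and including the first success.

For X ~ Geometric(p=3/16), where X is the number of trials up to and including the first success:
Var(X) = \frac{208}{9}
Var(2X - 2) = (2)² × Var(X) = 4 × \frac{208}{9} = \frac{832}{9}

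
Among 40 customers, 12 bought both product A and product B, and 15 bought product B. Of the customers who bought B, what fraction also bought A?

P(A ∩ B) = 12/40 = 3/10
P(B) = 15/40 = 3/8
P(A|B) = P(A ∩ B) / P(B) = (3/10) / (3/8) = 4/5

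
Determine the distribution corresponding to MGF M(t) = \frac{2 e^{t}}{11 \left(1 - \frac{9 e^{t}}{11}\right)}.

The MGF M(t) = \frac{2 e^{t}}{11 \left(1 - \frac{9 e^{t}}{11}\right)} is the standard form for the Geometric distribution.
Comparing with the known MGF formula identifies: Geometric(p=2/11), X = trial number of first success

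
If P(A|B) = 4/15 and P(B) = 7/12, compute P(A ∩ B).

By definition, P(A|B) = P(A ∩ B) / P(B)
So P(A ∩ B) = P(A|B) × P(B)
= 4/15 × 7/12
= 7/45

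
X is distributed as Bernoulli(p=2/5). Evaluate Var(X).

For X ~ Bernoulli(p=2/5):
Var(X) = \frac{6}{25}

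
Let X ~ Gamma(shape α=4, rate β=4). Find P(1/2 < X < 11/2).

P(1/2 < X < 11/2) = ∫_{1/2}^{11/2} f(x) dx
where f(x) = \frac{128 x^{3} e^{- 4 x}}{3}
= \frac{-6119 + 19 e^{20}}{3 e^{22}}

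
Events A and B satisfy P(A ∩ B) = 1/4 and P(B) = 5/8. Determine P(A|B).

P(A|B) = P(A ∩ B) / P(B)
= (1/4) / (5/8)
= 2/5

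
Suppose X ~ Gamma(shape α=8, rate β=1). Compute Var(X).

For X ~ Gamma(shape α=8, rate β=1):
Var(X) = 8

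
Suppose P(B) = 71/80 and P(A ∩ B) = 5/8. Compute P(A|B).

P(A|B) = P(A ∩ B) / P(B)
= (5/8) / (71/80)
= 50/71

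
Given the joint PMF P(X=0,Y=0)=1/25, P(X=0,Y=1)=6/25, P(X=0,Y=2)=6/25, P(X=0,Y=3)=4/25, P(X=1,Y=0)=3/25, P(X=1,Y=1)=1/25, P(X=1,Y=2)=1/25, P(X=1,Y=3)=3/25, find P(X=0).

P(X=0) = P(X=0,Y=0) + P(X=0,Y=1) + P(X=0,Y=2) + P(X=0,Y=3)
= 1/25 + 6/25 + 6/25 + 4/25
= 17/25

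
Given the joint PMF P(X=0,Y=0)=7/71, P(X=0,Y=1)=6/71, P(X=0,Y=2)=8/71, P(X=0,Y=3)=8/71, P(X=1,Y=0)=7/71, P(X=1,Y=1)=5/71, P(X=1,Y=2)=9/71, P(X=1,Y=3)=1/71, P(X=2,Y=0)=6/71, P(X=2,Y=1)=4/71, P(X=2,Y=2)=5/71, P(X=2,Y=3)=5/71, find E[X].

First find marginal of X:
P(X=0) = 29/71
P(X=1) = 22/71
P(X=2) = 20/71
E[X] = 0 × 29/71 + 1 × 22/71 + 2 × 20/71 = 62/71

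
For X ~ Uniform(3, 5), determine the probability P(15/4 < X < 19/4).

P(15/4 < X < 19/4) = ∫_{15/4}^{19/4} f(x) dx
where f(x) = \frac{1}{2}
= \frac{1}{2}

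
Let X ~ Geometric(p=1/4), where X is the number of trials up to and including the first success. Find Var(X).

For X ~ Geometric(p=1/4), where X is the number of trials up to and including the first success:
Var(X) = 12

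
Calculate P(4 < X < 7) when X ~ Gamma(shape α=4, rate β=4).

P(4 < X < 7) = ∫_{4}^{7} f(x) dx
where f(x) = \frac{128 x^{3} e^{- 4 x}}{3}
= \frac{-12239 + 2483 e^{12}}{3 e^{28}}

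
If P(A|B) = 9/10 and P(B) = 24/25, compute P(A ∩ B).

By definition, P(A|B) = P(A ∩ B) / P(B)
So P(A ∩ B) = P(A|B) × P(B)
= 9/10 × 24/25
= 108/125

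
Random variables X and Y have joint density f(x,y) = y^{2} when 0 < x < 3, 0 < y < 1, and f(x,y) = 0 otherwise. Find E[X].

f_X(x) = ∫_0^1 y^{2} dy = \frac{1}{3}
E[X] = ∫_0^3 x × (\frac{1}{3}) dx = \frac{3}{2}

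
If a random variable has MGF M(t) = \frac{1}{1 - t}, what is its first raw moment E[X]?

To find E[X], compute M^(1)(0):
M^(1)(t) = \frac{1}{\left(1 - t\right)^{2}}
M^(1)(0) = 1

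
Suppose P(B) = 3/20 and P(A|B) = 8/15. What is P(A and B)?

By definition, P(A|B) = P(A ∩ B) / P(B)
So P(A ∩ B) = P(A|B) × P(B)
= 8/15 × 3/20
= 2/25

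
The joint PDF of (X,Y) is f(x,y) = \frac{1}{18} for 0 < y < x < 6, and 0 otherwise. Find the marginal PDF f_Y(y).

f_Y(y) = ∫_y^6 \frac{1}{18} dx = \frac{1}{3} - \frac{y}{18}
for 0 < y < 6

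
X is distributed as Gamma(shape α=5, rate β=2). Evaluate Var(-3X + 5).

For X ~ Gamma(shape α=5, rate β=2):
Var(X) = \frac{5}{4}
Var(-3X + 5) = (-3)² × Var(X) = 9 × \frac{5}{4} = \frac{45}{4}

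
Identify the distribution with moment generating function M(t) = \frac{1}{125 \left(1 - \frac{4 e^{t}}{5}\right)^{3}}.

The MGF M(t) = \frac{1}{125 \left(1 - \frac{4 e^{t}}{5}\right)^{3}} is the standard form for the NegativeBinomial distribution.
Comparing with the known MGF formula identifies: NegBin(r=3, p=1/5), X = failures before r-th success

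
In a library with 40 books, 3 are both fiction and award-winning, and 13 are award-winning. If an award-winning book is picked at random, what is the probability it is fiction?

P(A ∩ B) = 3/40
P(B) = 13/40
P(A|B) = P(A ∩ B) / P(B) = (3/40) / (13/40) = 3/13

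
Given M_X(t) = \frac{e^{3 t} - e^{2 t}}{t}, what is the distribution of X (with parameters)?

The MGF M(t) = \frac{e^{3 t} - e^{2 t}}{t} is the standard form for the Uniform distribution.
Comparing with the known MGF formula identifies: Uniform(2, 3)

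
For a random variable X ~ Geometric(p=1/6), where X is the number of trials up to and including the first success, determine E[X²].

Using the identity E[X²] = Var(X) + (E[X])²:
E[X] = 6
Var(X) = 30
E[X²] = 30 + (6)²
= 66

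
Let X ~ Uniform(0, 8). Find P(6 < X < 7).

P(6 < X < 7) = ∫_{6}^{7} f(x) dx
where f(x) = \frac{1}{8}
= \frac{1}{8}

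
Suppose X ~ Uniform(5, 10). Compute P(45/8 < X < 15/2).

P(45/8 < X < 15/2) = ∫_{45/8}^{15/2} f(x) dx
where f(x) = \frac{1}{5}
= \frac{3}{8}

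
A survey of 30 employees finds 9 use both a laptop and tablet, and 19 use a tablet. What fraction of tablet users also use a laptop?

P(A ∩ B) = 9/30 = 3/10
P(B) = 19/30
P(A|B) = P(A ∩ B) / P(B) = (3/10) / (19/30) = 9/19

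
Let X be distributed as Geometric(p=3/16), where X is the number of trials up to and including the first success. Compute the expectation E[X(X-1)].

E[X(X-1)] = E[X² - X] = E[X²] - E[X]
E[X] = \frac{16}{3}
E[X²] = Var(X) + (E[X])² = \frac{208}{9} + (\frac{16}{3})² = \frac{464}{9}
E[X(X-1)] = \frac{464}{9} - \frac{16}{3} = \frac{416}{9}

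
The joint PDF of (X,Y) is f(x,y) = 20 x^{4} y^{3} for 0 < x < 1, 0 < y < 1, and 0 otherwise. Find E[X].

E[X] = ∫_0^1 ∫_0^1 x × f(x,y) dy dx
= ∫_0^1 ∫_0^1 x × (20 x^{4} y^{3}) dy dx
= \frac{5}{6}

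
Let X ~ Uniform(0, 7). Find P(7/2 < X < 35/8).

P(7/2 < X < 35/8) = ∫_{7/2}^{35/8} f(x) dx
where f(x) = \frac{1}{7}
= \frac{1}{8}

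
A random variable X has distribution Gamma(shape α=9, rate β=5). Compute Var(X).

For X ~ Gamma(shape α=9, rate β=5):
Var(X) = \frac{9}{25}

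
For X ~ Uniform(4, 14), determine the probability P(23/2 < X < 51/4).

P(23/2 < X < 51/4) = ∫_{23/2}^{51/4} f(x) dx
where f(x) = \frac{1}{10}
= \frac{1}{8}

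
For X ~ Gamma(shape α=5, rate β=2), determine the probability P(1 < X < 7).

P(1 < X < 7) = ∫_{1}^{7} f(x) dx
where f(x) = \frac{4 x^{4} e^{- 2 x}}{3}
= \frac{-2171 + 7 e^{12}}{e^{14}}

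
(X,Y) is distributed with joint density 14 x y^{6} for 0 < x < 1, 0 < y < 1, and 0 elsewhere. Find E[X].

E[X] = ∫_0^1 ∫_0^1 x × f(x,y) dy dx
= ∫_0^1 ∫_0^1 x × (14 x y^{6}) dy dx
= \frac{2}{3}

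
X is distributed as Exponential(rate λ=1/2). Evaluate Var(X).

For X ~ Exponential(rate λ=1/2):
Var(X) = 4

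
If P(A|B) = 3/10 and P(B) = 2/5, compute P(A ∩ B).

By definition, P(A|B) = P(A ∩ B) / P(B)
So P(A ∩ B) = P(A|B) × P(B)
= 3/10 × 2/5
= 3/25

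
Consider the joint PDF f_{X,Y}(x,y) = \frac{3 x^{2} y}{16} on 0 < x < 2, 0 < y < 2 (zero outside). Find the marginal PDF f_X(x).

f_X(x) = ∫_0^2 f(x,y) dy
= ∫_0^2 \frac{3 x^{2} y}{16} dy
= \frac{3 x^{2}}{8} for 0 < x < 2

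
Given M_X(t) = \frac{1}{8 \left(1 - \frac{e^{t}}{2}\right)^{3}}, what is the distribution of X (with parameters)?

The MGF M(t) = \frac{1}{8 \left(1 - \frac{e^{t}}{2}\right)^{3}} is the standard form for the NegativeBinomial distribution.
Comparing with the known MGF formula identifies: NegBin(r=3, p=1/2), X = failures before r-th success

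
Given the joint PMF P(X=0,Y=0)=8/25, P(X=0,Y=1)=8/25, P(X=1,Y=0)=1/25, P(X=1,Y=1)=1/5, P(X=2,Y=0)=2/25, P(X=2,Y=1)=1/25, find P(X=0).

P(X=0) = P(X=0,Y=0) + P(X=0,Y=1)
= 8/25 + 8/25
= 16/25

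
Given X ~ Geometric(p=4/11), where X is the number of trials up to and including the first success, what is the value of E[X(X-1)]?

E[X(X-1)] = E[X² - X] = E[X²] - E[X]
E[X] = \frac{11}{4}
E[X²] = Var(X) + (E[X])² = \frac{77}{16} + (\frac{11}{4})² = \frac{99}{8}
E[X(X-1)] = \frac{99}{8} - \frac{11}{4} = \frac{77}{8}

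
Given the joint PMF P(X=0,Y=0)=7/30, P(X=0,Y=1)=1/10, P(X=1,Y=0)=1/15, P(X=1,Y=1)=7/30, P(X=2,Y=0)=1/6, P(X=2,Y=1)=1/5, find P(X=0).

P(X=0) = P(X=0,Y=0) + P(X=0,Y=1)
= 7/30 + 1/10
= 1/3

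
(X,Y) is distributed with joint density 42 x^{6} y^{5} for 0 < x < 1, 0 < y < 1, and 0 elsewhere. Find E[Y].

E[Y] = ∫_0^1 ∫_0^1 y × f(x,y) dx dy
= \frac{6}{7}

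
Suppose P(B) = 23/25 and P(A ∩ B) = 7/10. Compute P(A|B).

P(A|B) = P(A ∩ B) / P(B)
= (7/10) / (23/25)
= 35/46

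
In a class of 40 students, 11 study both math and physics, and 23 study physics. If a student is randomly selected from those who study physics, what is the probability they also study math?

P(A ∩ B) = 11/40
P(B) = 23/40
P(A|B) = P(A ∩ B) / P(B) = (11/40) / (23/40) = 11/23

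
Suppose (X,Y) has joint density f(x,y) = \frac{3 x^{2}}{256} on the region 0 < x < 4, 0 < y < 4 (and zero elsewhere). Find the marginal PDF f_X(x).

f_X(x) = ∫_0^4 f(x,y) dy
= ∫_0^4 \frac{3 x^{2}}{256} dy
= \frac{3 x^{2}}{64} for 0 < x < 4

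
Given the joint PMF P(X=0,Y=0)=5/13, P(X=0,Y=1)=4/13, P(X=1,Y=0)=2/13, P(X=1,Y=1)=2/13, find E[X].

First find marginal of X:
P(X=0) = 9/13
P(X=1) = 4/13
E[X] = 0 × 9/13 + 1 × 4/13 = 4/13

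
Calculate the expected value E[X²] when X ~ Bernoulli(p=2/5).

Using the identity E[X²] = Var(X) + (E[X])²:
E[X] = \frac{2}{5}
Var(X) = \frac{6}{25}
E[X²] = \frac{6}{25} + (\frac{2}{5})²
= \frac{2}{5}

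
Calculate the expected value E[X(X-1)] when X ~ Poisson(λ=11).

E[X(X-1)] = E[X² - X] = E[X²] - E[X]
E[X] = 11
E[X²] = Var(X) + (E[X])² = 11 + (11)² = 132
E[X(X-1)] = 132 - 11 = 121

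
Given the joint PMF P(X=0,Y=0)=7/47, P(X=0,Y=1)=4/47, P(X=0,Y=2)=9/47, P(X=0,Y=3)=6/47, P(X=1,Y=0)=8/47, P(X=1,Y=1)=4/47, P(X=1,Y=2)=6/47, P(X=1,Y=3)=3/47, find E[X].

First find marginal of X:
P(X=0) = 26/47
P(X=1) = 21/47
E[X] = 0 × 26/47 + 1 × 21/47 = 21/47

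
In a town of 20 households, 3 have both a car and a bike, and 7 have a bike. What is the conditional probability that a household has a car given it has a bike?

P(A ∩ B) = 3/20
P(B) = 7/20
P(A|B) = P(A ∩ B) / P(B) = (3/20) / (7/20) = 3/7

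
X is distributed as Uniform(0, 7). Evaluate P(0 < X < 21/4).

P(0 < X < 21/4) = ∫_{0}^{21/4} f(x) dx
where f(x) = \frac{1}{7}
= \frac{3}{4}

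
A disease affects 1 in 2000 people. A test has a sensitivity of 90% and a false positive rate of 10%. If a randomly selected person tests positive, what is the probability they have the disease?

Let D = the rare event, + = positive/flagged.
P(D) = 1/2000
P(+|D) = 90/100 = 9/10
P(+|D') = 10/100 = 1/10
P(+) = P(+|D)P(D) + P(+|D')P(D')
     = \frac{9}{10} × \frac{1}{2000} + \frac{1}{10} × \frac{1999}{2000}
     = \frac{251}{2500}
P(D|+) = P(+|D)P(D)/P(+) = \frac{9}{2008}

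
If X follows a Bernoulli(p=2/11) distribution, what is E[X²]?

Using the identity E[X²] = Var(X) + (E[X])²:
E[X] = \frac{2}{11}
Var(X) = \frac{18}{121}
E[X²] = \frac{18}{121} + (\frac{2}{11})²
= \frac{2}{11}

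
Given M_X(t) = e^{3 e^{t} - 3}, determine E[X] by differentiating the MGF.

To find E[X], compute M^(1)(0):
M^(1)(t) = 3 e^{t} e^{3 e^{t} - 3}
M^(1)(0) = 3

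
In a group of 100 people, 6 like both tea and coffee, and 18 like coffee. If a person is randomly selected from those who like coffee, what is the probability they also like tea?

P(A ∩ B) = 6/100 = 3/50
P(B) = 18/100 = 9/50
P(A|B) = P(A ∩ B) / P(B) = (3/50) / (9/50) = 1/3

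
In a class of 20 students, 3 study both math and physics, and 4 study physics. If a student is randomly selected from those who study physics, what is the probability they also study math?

P(A ∩ B) = 3/20
P(B) = 4/20 = 1/5
P(A|B) = P(A ∩ B) / P(B) = (3/20) / (1/5) = 3/4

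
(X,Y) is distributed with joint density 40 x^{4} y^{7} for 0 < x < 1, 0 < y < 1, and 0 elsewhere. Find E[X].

E[X] = ∫_0^1 ∫_0^1 x × f(x,y) dy dx
= ∫_0^1 ∫_0^1 x × (40 x^{4} y^{7}) dy dx
= \frac{5}{6}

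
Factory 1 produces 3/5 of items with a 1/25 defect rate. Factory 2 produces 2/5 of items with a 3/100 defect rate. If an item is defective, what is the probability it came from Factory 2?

Using Bayes' theorem:
P(F1) = 3/5, P(D|F1) = 1/25
P(F2) = 2/5, P(D|F2) = 3/100
P(D) = P(D|F1)P(F1) + P(D|F2)P(F2)
     = \frac{9}{250}
P(F2|D) = P(D|F2)P(F2) / P(D)
= \frac{1}{3}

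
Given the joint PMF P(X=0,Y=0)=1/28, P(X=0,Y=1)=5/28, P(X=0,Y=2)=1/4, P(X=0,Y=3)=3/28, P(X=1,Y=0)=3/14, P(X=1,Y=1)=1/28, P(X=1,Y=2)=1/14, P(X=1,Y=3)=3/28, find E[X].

First find marginal of X:
P(X=0) = 4/7
P(X=1) = 3/7
E[X] = 0 × 4/7 + 1 × 3/7 = 3/7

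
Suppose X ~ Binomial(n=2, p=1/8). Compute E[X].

For X ~ Binomial(n=2, p=1/8), the expected value is:
E[X] = \frac{1}{4}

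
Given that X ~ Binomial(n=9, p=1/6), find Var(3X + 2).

For X ~ Binomial(n=9, p=1/6):
Var(X) = \frac{5}{4}
Var(3X + 2) = (3)² × Var(X) = 9 × \frac{5}{4} = \frac{45}{4}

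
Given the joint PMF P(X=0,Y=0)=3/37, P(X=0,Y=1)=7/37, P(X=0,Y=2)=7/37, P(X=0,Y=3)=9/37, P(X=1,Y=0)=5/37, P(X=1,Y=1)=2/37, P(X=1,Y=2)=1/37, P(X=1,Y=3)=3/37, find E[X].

First find marginal of X:
P(X=0) = 26/37
P(X=1) = 11/37
E[X] = 0 × 26/37 + 1 × 11/37 = 11/37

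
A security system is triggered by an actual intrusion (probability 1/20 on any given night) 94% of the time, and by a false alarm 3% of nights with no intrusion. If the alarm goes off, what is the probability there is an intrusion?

Let D = the rare event, + = positive/flagged.
P(D) = 1/20
P(+|D) = 94/100 = 47/50
P(+|D') = 3/100
P(+) = P(+|D)P(D) + P(+|D')P(D')
     = \frac{47}{50} × \frac{1}{20} + \frac{3}{100} × \frac{19}{20}
     = \frac{151}{2000}
P(D|+) = P(+|D)P(D)/P(+) = \frac{94}{151}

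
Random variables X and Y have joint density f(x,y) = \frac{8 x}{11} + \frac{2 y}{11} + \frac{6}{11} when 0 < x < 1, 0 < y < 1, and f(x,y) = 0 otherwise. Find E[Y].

E[Y] = ∫_0^1 ∫_0^1 y × f(x,y) dx dy
= \frac{17}{33}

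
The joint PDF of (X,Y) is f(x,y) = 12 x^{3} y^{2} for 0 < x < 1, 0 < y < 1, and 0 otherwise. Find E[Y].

E[Y] = ∫_0^1 ∫_0^1 y × f(x,y) dx dy
= \frac{3}{4}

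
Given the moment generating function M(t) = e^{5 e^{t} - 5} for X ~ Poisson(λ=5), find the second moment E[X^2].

To find E[X^2], compute M^(2)(0):
M^(1)(t) = 5 e^{t} e^{5 e^{t} - 5}
M^(2)(t) = 25 e^{2 t} e^{5 e^{t} - 5} + 5 e^{t} e^{5 e^{t} - 5}
M^(2)(0) = 30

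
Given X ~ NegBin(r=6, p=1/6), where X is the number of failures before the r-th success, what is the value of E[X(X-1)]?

E[X(X-1)] = E[X² - X] = E[X²] - E[X]
E[X] = 30
E[X²] = Var(X) + (E[X])² = 180 + (30)² = 1080
E[X(X-1)] = 1080 - 30 = 1050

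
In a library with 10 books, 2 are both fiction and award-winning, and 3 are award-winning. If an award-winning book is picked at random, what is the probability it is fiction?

P(A ∩ B) = 2/10 = 1/5
P(B) = 3/10
P(A|B) = P(A ∩ B) / P(B) = (1/5) / (3/10) = 2/3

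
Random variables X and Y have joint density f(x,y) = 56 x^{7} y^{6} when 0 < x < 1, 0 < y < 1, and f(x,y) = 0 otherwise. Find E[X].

E[X] = ∫_0^1 ∫_0^1 x × f(x,y) dy dx
= ∫_0^1 ∫_0^1 x × (56 x^{7} y^{6}) dy dx
= \frac{8}{9}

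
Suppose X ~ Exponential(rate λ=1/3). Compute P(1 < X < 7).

P(1 < X < 7) = ∫_{1}^{7} f(x) dx
where f(x) = \frac{e^{- \frac{x}{3}}}{3}
= - \frac{1 - e^{2}}{e^{\frac{7}{3}}}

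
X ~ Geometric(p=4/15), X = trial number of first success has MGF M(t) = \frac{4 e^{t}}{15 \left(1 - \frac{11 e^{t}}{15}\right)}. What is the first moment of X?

To find E[X], compute M^(1)(0):
M^(1)(t) = \frac{4 e^{t}}{15 \left(1 - \frac{11 e^{t}}{15}\right)} + \frac{44 e^{2 t}}{225 \left(1 - \frac{11 e^{t}}{15}\right)^{2}}
M^(1)(0) = \frac{15}{4}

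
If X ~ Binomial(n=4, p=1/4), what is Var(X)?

For X ~ Binomial(n=4, p=1/4):
Var(X) = \frac{3}{4}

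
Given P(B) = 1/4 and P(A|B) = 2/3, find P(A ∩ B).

By definition, P(A|B) = P(A ∩ B) / P(B)
So P(A ∩ B) = P(A|B) × P(B)
= 2/3 × 1/4
= 1/6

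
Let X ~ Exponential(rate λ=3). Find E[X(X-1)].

E[X(X-1)] = E[X² - X] = E[X²] - E[X]
E[X] = \frac{1}{3}
E[X²] = Var(X) + (E[X])² = \frac{1}{9} + (\frac{1}{3})² = \frac{2}{9}
E[X(X-1)] = \frac{2}{9} - \frac{1}{3} = - \frac{1}{9}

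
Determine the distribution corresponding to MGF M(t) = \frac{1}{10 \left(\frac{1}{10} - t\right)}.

The MGF M(t) = \frac{1}{10 \left(\frac{1}{10} - t\right)} is the standard form for the Exponential distribution.
Comparing with the known MGF formula identifies: Exponential(rate λ=1/10)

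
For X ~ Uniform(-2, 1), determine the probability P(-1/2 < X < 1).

P(-1/2 < X < 1) = ∫_{-1/2}^{1} f(x) dx
where f(x) = \frac{1}{3}
= \frac{1}{2}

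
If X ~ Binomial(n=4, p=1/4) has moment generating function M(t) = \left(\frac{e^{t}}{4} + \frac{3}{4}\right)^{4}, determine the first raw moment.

To find E[X], compute M^(1)(0):
M^(1)(t) = \left(\frac{e^{t}}{4} + \frac{3}{4}\right)^{3} e^{t}
M^(1)(0) = 1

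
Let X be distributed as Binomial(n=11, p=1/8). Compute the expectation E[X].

For X ~ Binomial(n=11, p=1/8), the expected value is:
E[X] = \frac{11}{8}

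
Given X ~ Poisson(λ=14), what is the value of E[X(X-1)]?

E[X(X-1)] = E[X² - X] = E[X²] - E[X]
E[X] = 14
E[X²] = Var(X) + (E[X])² = 14 + (14)² = 210
E[X(X-1)] = 210 - 14 = 196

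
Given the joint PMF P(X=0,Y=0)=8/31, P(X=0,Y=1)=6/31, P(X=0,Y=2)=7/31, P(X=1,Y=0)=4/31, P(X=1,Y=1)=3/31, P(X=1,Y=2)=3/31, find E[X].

First find marginal of X:
P(X=0) = 21/31
P(X=1) = 10/31
E[X] = 0 × 21/31 + 1 × 10/31 = 10/31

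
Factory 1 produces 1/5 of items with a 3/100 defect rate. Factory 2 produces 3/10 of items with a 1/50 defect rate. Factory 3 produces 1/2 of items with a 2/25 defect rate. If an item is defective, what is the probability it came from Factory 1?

Using Bayes' theorem:
P(F1) = 1/5, P(D|F1) = 3/100
P(F2) = 3/10, P(D|F2) = 1/50
P(F3) = 1/2, P(D|F3) = 2/25
P(D) = P(D|F1)P(F1) + P(D|F2)P(F2) + P(D|F3)P(F3)
     = \frac{13}{250}
P(F1|D) = P(D|F1)P(F1) / P(D)
= \frac{3}{26}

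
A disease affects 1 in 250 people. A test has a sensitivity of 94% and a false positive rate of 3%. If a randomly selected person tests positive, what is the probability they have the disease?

Let D = the rare event, + = positive/flagged.
P(D) = 1/250
P(+|D) = 94/100 = 47/50
P(+|D') = 3/100
P(+) = P(+|D)P(D) + P(+|D')P(D')
     = \frac{47}{50} × \frac{1}{250} + \frac{3}{100} × \frac{249}{250}
     = \frac{841}{25000}
P(D|+) = P(+|D)P(D)/P(+) = \frac{94}{841}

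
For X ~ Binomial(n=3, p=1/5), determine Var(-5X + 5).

For X ~ Binomial(n=3, p=1/5):
Var(X) = \frac{12}{25}
Var(-5X + 5) = (-5)² × Var(X) = 25 × \frac{12}{25} = 12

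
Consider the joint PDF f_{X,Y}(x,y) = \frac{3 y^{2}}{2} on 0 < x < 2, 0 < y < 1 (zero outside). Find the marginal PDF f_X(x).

f_X(x) = ∫_0^1 f(x,y) dy
= ∫_0^1 \frac{3 y^{2}}{2} dy
= \frac{1}{2} for 0 < x < 2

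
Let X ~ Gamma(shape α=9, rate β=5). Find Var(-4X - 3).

For X ~ Gamma(shape α=9, rate β=5):
Var(X) = \frac{9}{25}
Var(-4X - 3) = (-4)² × Var(X) = 16 × \frac{9}{25} = \frac{144}{25}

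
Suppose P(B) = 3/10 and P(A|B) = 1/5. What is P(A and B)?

By definition, P(A|B) = P(A ∩ B) / P(B)
So P(A ∩ B) = P(A|B) × P(B)
= 1/5 × 3/10
= 3/50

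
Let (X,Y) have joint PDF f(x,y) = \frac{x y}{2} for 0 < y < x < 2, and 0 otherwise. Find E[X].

f_X(x) = ∫_0^x \frac{x y}{2} dy = \frac{x^{3}}{4}
E[X] = ∫_0^2 x × (\frac{x^{3}}{4}) dx = \frac{8}{5}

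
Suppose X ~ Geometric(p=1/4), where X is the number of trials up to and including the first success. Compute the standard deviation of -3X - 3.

For X ~ Geometric(p=1/4), where X is the number of trials up to and including the first success:
Var(X) = 12
SD(X) = √(Var(X)) = √(12) = 2 \sqrt{3}
SD(-3X - 3) = |-3| × SD(X) = 3 × 2 \sqrt{3} = 6 \sqrt{3}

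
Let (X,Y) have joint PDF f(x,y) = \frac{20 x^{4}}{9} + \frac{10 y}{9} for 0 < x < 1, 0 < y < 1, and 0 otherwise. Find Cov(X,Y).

E[XY] = ∫∫ xy × f(x,y) dx dy = \frac{10}{27}
E[X] = \frac{35}{54}
E[Y] = \frac{16}{27}
Cov(X,Y) = E[XY] - E[X]E[Y] = - \frac{10}{729}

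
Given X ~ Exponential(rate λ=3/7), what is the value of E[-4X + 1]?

For X ~ Exponential(rate λ=3/7):
E[X] = \frac{7}{3}
E[-4X + 1] = -4 × E[X] + 1 = - \frac{25}{3}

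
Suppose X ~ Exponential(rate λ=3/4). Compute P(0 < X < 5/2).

P(0 < X < 5/2) = ∫_{0}^{5/2} f(x) dx
where f(x) = \frac{3 e^{- \frac{3 x}{4}}}{4}
= 1 - e^{- \frac{15}{8}}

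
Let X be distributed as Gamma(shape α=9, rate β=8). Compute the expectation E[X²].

Using the identity E[X²] = Var(X) + (E[X])²:
E[X] = \frac{9}{8}
Var(X) = \frac{9}{64}
E[X²] = \frac{9}{64} + (\frac{9}{8})²
= \frac{45}{32}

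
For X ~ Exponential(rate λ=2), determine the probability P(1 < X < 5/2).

P(1 < X < 5/2) = ∫_{1}^{5/2} f(x) dx
where f(x) = 2 e^{- 2 x}
= - \frac{1 - e^{3}}{e^{5}}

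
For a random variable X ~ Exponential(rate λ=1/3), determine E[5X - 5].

For X ~ Exponential(rate λ=1/3):
E[X] = 3
E[5X - 5] = 5 × E[X] - 5 = 10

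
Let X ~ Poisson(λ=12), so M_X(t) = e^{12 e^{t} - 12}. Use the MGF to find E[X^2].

To find E[X^2], compute M^(2)(0):
M^(1)(t) = 12 e^{t} e^{12 e^{t} - 12}
M^(2)(t) = 144 e^{2 t} e^{12 e^{t} - 12} + 12 e^{t} e^{12 e^{t} - 12}
M^(2)(0) = 156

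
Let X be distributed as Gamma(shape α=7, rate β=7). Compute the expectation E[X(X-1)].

E[X(X-1)] = E[X² - X] = E[X²] - E[X]
E[X] = 1
E[X²] = Var(X) + (E[X])² = \frac{1}{7} + (1)² = \frac{8}{7}
E[X(X-1)] = \frac{8}{7} - 1 = \frac{1}{7}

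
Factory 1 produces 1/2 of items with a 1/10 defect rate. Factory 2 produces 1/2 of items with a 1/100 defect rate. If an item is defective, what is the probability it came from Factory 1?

Using Bayes' theorem:
P(F1) = 1/2, P(D|F1) = 1/10
P(F2) = 1/2, P(D|F2) = 1/100
P(D) = P(D|F1)P(F1) + P(D|F2)P(F2)
     = \frac{11}{200}
P(F1|D) = P(D|F1)P(F1) / P(D)
= \frac{10}{11}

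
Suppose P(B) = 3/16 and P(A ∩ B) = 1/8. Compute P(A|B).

P(A|B) = P(A ∩ B) / P(B)
= (1/8) / (3/16)
= 2/3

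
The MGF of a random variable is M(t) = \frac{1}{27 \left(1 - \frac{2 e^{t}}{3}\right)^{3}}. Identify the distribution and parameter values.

The MGF M(t) = \frac{1}{27 \left(1 - \frac{2 e^{t}}{3}\right)^{3}} is the standard form for the NegativeBinomial distribution.
Comparing with the known MGF formula identifies: NegBin(r=3, p=1/3), X = failures before r-th success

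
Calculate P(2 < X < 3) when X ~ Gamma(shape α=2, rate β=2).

P(2 < X < 3) = ∫_{2}^{3} f(x) dx
where f(x) = 4 x e^{- 2 x}
= \frac{-7 + 5 e^{2}}{e^{6}}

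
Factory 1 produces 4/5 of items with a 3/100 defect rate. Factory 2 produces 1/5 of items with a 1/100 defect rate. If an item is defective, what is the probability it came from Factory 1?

Using Bayes' theorem:
P(F1) = 4/5, P(D|F1) = 3/100
P(F2) = 1/5, P(D|F2) = 1/100
P(D) = P(D|F1)P(F1) + P(D|F2)P(F2)
     = \frac{13}{500}
P(F1|D) = P(D|F1)P(F1) / P(D)
= \frac{12}{13}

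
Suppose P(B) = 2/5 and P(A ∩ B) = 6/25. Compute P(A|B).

P(A|B) = P(A ∩ B) / P(B)
= (6/25) / (2/5)
= 3/5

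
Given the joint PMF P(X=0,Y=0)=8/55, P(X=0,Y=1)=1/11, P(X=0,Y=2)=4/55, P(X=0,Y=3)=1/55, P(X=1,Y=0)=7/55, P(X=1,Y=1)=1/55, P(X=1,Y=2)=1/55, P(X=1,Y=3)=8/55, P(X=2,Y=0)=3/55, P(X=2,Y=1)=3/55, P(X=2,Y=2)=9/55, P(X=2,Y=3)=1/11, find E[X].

First find marginal of X:
P(X=0) = 18/55
P(X=1) = 17/55
P(X=2) = 4/11
E[X] = 0 × 18/55 + 1 × 17/55 + 2 × 4/11 = 57/55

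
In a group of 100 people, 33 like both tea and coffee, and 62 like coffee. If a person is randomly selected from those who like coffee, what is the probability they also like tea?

P(A ∩ B) = 33/100
P(B) = 62/100 = 31/50
P(A|B) = P(A ∩ B) / P(B) = (33/100) / (31/50) = 33/62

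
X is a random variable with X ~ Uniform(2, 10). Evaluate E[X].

For X ~ Uniform(2, 10), the expected value is:
E[X] = 6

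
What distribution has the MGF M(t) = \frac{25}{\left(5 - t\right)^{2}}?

The MGF M(t) = \frac{25}{\left(5 - t\right)^{2}} is the standard form for the Gamma distribution.
Comparing with the known MGF formula identifies: Gamma(shape α=2, rate β=5)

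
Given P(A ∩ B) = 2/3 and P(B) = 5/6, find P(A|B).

P(A|B) = P(A ∩ B) / P(B)
= (2/3) / (5/6)
= 4/5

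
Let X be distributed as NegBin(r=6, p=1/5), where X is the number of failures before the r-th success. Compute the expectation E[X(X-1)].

E[X(X-1)] = E[X² - X] = E[X²] - E[X]
E[X] = 24
E[X²] = Var(X) + (E[X])² = 120 + (24)² = 696
E[X(X-1)] = 696 - 24 = 672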